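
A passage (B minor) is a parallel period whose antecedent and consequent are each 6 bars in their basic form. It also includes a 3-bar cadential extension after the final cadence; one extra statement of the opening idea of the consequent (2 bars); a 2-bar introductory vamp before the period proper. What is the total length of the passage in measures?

19 measures

Basic parallel period: 6 + 6 = 12 bars.
12 (basic form) + 3 (cadential extension) + 2 (extra statement) + 2 (introduction) = 19.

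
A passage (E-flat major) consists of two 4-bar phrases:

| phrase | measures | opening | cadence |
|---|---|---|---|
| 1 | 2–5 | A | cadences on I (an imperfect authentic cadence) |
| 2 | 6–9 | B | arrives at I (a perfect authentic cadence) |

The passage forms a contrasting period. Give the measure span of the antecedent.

The phrase ending with the weaker cadence (imperfect authentic cadence) is the antecedent; the one ending more conclusively (perfect authentic cadence) is the consequent. The antecedent is measures 2–5.

measures 2–5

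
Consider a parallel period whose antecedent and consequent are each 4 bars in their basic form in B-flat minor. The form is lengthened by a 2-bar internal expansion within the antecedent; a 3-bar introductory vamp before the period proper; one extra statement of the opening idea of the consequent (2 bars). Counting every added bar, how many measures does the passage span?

Basic parallel period: 4 + 4 = 8 bars.
8 (basic form) + 2 (internal expansion) + 3 (introduction) + 2 (extra statement) = 15.

15 measures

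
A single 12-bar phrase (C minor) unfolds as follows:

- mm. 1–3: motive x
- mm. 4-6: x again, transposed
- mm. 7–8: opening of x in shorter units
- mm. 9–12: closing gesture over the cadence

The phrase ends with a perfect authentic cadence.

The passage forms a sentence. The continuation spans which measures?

measures 7–12

After the presentation (mm. 1-6), the continuation covers the fragmentation through the cadence: mm. 7–12.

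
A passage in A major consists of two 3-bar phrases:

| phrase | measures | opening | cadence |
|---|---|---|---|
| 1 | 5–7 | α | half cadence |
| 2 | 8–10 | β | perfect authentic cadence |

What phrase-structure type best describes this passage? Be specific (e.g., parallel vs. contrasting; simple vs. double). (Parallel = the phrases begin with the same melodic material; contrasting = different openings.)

contrasting period

Phrase 1 ends with a half cadence (weaker) and phrase 2 with a perfect authentic cadence (stronger): antecedent + consequent = a period.
The two phrases open with different material (α / β), so the period is contrasting.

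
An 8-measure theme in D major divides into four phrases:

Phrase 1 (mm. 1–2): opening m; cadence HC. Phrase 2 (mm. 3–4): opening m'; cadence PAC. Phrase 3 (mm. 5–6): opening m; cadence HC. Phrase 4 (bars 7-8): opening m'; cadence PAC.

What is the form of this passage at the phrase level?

repeated period

The cadence pattern HC–PAC–HC–PAC is weak–strong twice, and phrases 3–4 restate phrases 1–2: a period heard twice, not a double period (which would end weakly at phrase 2).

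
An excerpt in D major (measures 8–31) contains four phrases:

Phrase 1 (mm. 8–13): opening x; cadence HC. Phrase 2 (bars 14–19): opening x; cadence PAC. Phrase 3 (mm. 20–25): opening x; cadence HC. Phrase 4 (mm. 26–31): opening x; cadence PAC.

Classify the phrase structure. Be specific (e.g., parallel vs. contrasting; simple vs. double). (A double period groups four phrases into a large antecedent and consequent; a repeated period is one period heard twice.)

repeated period

The cadence pattern HC–PAC–HC–PAC is weak–strong twice, and phrases 3–4 restate phrases 1–2: a period heard twice, not a double period (which would end weakly at phrase 2).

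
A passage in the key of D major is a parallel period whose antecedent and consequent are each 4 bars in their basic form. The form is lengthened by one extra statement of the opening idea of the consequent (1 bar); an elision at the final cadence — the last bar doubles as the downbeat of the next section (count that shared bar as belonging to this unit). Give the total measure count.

9 measures

Basic parallel period: 4 + 4 = 8 bars.
8 (basic form) + 1 (extra statement) = 9.
The elision shares a bar with the next section but does not change this unit's count.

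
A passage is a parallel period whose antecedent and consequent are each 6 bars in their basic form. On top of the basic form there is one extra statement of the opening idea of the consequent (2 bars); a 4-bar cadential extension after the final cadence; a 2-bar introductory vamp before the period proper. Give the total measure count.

20 measures

Basic parallel period: 6 + 6 = 12 bars.
12 (basic form) + 2 (extra statement) + 4 (cadential extension) + 2 (introduction) = 20.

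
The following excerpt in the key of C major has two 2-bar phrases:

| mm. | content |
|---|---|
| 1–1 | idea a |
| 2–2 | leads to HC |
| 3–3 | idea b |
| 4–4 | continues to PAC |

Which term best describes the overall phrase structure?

Phrase 1 ends with a half cadence (weaker) and phrase 2 with a perfect authentic cadence (stronger): antecedent + consequent = a period.
The two phrases open with different material (a / b), so the period is contrasting.

contrasting period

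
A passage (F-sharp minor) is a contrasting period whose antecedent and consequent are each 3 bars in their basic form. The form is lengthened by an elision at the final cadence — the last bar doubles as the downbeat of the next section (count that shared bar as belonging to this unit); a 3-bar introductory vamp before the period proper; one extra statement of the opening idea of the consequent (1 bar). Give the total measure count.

Basic contrasting period: 3 + 3 = 6 bars.
6 (basic form) + 3 (introduction) + 1 (extra statement) = 10.
The elision shares a bar with the next section but does not change this unit's count.

10 measures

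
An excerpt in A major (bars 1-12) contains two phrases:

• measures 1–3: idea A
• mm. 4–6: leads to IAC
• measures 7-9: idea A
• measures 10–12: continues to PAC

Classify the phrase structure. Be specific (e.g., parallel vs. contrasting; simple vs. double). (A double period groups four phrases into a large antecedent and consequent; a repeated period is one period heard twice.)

Phrase 1 ends with an imperfect authentic cadence (weaker) and phrase 2 with a perfect authentic cadence (stronger): antecedent + consequent = a period.
The two phrases open with the same material (A / A), so the period is parallel.

parallel period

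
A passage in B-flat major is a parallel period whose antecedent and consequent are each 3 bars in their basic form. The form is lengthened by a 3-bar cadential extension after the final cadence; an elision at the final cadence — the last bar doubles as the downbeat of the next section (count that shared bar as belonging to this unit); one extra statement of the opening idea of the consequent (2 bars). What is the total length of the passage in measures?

11 measures

Basic parallel period: 3 + 3 = 6 bars.
6 (basic form) + 3 (cadential extension) + 2 (extra statement) = 11.
The elision shares a bar with the next section but does not change this unit's count.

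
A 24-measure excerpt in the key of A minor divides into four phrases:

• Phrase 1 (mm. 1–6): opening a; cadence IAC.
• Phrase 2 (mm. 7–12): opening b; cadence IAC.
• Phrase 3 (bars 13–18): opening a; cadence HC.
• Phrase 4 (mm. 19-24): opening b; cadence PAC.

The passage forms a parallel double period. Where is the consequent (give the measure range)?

In a double period the four phrases pair into a large antecedent (phrases 1–2, ending imperfect authentic cadence) and a large consequent (phrases 3–4, ending perfect authentic cadence). The consequent spans measures 13–24.

measures 13–24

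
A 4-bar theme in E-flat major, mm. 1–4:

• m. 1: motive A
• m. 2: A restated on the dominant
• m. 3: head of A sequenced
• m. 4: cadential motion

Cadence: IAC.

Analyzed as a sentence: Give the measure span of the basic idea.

The presentation of a sentence is the basic idea (measure 1) plus its repetition (measure 2); the basic idea is therefore measure 1.

measures 1–1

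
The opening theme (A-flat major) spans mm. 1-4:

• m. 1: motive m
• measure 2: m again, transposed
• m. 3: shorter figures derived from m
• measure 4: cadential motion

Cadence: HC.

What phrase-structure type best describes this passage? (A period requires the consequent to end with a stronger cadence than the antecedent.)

Basic idea (bar 1) + its repetition (measure 2) form the presentation; fragmentation and cadence (bars 3-4) form the continuation — the 4-bar whole is a sentence.

sentence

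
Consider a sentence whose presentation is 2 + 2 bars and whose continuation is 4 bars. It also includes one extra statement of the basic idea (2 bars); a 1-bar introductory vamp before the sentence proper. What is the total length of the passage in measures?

Basic sentence: 2 + 2 + 4 = 8 bars.
8 (basic form) + 2 (extra statement) + 1 (introduction) = 11.

11 measures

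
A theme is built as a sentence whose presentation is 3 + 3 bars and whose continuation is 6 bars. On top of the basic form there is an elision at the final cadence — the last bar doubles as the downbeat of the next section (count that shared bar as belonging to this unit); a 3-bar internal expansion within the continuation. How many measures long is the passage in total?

Basic sentence: 3 + 3 + 6 = 12 bars.
12 (basic form) + 3 (internal expansion) = 15.
The elision shares a bar with the next section but does not change this unit's count.

15 measures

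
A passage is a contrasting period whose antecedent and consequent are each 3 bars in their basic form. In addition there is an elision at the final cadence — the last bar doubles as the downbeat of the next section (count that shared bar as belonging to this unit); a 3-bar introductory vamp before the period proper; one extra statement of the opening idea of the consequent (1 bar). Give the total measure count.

Basic contrasting period: 3 + 3 = 6 bars.
6 (basic form) + 3 (introduction) + 1 (extra statement) = 10.
The elision shares a bar with the next section but does not change this unit's count.

10 measures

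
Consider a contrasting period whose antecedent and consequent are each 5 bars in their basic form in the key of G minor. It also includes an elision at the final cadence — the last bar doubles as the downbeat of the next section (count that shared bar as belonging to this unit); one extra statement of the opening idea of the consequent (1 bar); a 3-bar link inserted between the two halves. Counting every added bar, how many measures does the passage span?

Basic contrasting period: 5 + 5 = 10 bars.
10 (basic form) + 1 (extra statement) + 3 (link) = 14.
The elision shares a bar with the next section but does not change this unit's count.

14 measures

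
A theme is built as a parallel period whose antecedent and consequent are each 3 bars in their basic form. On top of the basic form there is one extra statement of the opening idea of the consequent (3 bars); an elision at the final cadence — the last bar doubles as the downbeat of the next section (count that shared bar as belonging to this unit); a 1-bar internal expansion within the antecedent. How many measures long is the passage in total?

Basic parallel period: 3 + 3 = 6 bars.
6 (basic form) + 3 (extra statement) + 1 (internal expansion) = 10.
The elision shares a bar with the next section but does not change this unit's count.

10 measures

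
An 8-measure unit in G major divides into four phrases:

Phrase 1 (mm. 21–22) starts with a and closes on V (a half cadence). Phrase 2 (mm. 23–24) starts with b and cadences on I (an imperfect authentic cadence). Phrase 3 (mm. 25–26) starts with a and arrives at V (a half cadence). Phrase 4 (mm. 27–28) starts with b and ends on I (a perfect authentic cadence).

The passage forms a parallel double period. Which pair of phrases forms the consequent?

phrases 3 and 4

In a double period the first pair of phrases (ending imperfect authentic cadence) is the large antecedent and the second pair (ending perfect authentic cadence) is the large consequent; the consequent is phrases 3 and 4.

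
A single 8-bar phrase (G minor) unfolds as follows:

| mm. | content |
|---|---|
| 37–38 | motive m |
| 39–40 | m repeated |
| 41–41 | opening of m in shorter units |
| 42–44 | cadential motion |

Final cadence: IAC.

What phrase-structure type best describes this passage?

sentence

Basic idea (measures 37–38) + its repetition (mm. 39–40) form the presentation; fragmentation and cadence (mm. 41-44) form the continuation — the 8-bar whole is a sentence.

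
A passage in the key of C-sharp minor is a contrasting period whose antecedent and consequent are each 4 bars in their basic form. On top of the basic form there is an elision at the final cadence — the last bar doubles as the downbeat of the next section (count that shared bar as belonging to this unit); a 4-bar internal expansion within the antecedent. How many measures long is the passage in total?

Basic contrasting period: 4 + 4 = 8 bars.
8 (basic form) + 4 (internal expansion) = 12.
The elision shares a bar with the next section but does not change this unit's count.

12 measures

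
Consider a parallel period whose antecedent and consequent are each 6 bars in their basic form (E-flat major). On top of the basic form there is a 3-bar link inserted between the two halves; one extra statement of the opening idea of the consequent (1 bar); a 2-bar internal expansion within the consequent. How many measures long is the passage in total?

18 measures

Basic parallel period: 6 + 6 = 12 bars.
12 (basic form) + 3 (link) + 1 (extra statement) + 2 (internal expansion) = 18.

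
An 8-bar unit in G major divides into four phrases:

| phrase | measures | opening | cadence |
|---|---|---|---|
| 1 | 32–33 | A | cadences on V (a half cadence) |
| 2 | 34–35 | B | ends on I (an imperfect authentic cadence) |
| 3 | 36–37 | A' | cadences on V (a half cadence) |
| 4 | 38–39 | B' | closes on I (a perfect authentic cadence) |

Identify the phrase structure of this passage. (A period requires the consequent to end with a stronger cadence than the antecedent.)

parallel double period

Four phrases in two halves: the first half (mm. 32-35) ends with an imperfect authentic cadence, the second (mm. 36–39) with a perfect authentic cadence — a large antecedent–consequent pair, i.e. a double period.
Phrase 3 begins with the same material as phrase 1, making it parallel.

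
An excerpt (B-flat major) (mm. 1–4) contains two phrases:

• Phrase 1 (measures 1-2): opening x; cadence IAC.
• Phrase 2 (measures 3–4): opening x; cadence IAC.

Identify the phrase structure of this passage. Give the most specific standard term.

repeated phrase

Both phrases have the same opening (x) and the same cadence (imperfect authentic cadence): the second is a restatement, not a consequent, so this is a repeated phrase rather than a period.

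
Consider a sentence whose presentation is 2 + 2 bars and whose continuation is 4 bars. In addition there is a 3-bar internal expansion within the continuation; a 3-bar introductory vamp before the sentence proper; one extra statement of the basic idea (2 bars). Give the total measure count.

Basic sentence: 2 + 2 + 4 = 8 bars.
8 (basic form) + 3 (internal expansion) + 3 (introduction) + 2 (extra statement) = 16.

16 measures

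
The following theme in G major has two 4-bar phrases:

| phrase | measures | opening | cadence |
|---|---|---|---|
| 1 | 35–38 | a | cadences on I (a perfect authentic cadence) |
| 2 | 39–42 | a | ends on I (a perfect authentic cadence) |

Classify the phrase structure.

Both phrases have the same opening (a) and the same cadence (perfect authentic cadence): the second is a restatement, not a consequent, so this is a repeated phrase rather than a period.

repeated phrase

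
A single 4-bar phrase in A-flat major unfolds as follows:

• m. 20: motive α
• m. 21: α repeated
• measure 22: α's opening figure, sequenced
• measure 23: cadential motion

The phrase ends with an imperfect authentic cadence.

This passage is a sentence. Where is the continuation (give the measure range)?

After the presentation (bars 20-21), the continuation covers the fragmentation through the cadence: mm. 22–23.

measures 22–23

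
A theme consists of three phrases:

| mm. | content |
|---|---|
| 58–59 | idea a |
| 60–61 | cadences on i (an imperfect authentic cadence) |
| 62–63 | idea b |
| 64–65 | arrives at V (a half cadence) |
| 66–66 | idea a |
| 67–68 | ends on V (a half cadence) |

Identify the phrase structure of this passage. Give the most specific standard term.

phrase group

The final phrase closes with a half cadence, which is not stronger than the preceding half cadence; the 3 phrases lack an overall antecedent–consequent design and so form a phrase group.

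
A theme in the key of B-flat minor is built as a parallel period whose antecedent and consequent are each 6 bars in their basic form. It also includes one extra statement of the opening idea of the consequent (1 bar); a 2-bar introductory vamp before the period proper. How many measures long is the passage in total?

15 measures

Basic parallel period: 6 + 6 = 12 bars.
12 (basic form) + 1 (extra statement) + 2 (introduction) = 15.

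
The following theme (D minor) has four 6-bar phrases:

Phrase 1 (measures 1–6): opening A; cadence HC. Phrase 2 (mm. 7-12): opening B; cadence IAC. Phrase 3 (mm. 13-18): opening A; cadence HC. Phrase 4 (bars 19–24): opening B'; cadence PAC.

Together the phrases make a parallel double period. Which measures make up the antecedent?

In a double period the first pair of phrases (ending imperfect authentic cadence) is the large antecedent and the second pair (ending perfect authentic cadence) is the large consequent; the antecedent is measures 1–12.

measures 1–12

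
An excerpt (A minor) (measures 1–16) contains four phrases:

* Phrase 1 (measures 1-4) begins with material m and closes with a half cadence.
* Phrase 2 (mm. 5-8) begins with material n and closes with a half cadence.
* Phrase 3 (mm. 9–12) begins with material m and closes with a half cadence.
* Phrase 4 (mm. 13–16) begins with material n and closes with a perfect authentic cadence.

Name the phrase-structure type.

Four phrases in two halves: the first half (mm. 1–8) ends with a half cadence, the second (measures 9–16) with a perfect authentic cadence — a large antecedent–consequent pair, i.e. a double period.
Phrase 3 begins with the same material as phrase 1, making it parallel.

parallel double period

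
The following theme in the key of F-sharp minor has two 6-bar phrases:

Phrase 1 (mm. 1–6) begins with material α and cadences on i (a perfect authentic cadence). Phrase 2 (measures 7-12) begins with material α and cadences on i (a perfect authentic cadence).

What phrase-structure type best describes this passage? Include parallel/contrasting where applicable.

repeated phrase

Both phrases have the same opening (α) and the same cadence (perfect authentic cadence): the second is a restatement, not a consequent, so this is a repeated phrase rather than a period.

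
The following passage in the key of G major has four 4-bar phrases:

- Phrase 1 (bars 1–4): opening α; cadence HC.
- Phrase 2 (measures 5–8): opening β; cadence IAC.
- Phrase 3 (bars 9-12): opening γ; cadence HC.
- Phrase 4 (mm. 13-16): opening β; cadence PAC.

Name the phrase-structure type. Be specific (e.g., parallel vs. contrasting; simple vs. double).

contrasting double period

Four phrases in two halves: the first half (mm. 1-8) ends with an imperfect authentic cadence, the second (mm. 9-16) with a perfect authentic cadence — a large antecedent–consequent pair, i.e. a double period.
Phrase 3 begins with different material from phrase 1, making it contrasting.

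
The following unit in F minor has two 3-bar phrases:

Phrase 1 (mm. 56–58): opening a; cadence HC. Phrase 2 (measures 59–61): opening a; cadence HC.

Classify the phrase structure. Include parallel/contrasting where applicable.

Both phrases have the same opening (a) and the same cadence (half cadence): the second is a restatement, not a consequent, so this is a repeated phrase rather than a period.

repeated phrase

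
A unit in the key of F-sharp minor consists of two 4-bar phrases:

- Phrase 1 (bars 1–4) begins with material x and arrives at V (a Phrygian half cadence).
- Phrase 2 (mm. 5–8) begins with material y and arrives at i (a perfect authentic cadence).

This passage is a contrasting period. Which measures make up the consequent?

measures 5–8

The antecedent is the phrase ending with the weaker cadence (Phrygian half cadence, phrase 1) and the consequent the one ending more conclusively (perfect authentic cadence, phrase 2); the consequent is measures 5-8.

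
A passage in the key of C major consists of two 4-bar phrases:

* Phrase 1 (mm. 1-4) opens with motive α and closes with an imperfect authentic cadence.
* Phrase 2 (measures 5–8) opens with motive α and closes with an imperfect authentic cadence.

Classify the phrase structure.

Both phrases have the same opening (α) and the same cadence (imperfect authentic cadence): the second is a restatement, not a consequent, so this is a repeated phrase rather than a period.

repeated phrase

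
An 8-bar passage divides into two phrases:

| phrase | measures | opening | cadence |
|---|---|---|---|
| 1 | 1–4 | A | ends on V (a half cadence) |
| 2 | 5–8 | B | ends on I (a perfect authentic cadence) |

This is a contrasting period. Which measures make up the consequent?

The phrase ending with the weaker cadence (half cadence) is the antecedent; the one ending more conclusively (perfect authentic cadence) is the consequent. The consequent is measures 5–8.

measures 5–8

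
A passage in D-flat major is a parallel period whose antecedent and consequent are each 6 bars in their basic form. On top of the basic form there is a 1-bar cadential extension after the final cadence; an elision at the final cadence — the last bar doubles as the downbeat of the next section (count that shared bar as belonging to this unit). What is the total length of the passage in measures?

13 measures

Basic parallel period: 6 + 6 = 12 bars.
12 (basic form) + 1 (cadential extension) = 13.
The elision shares a bar with the next section but does not change this unit's count.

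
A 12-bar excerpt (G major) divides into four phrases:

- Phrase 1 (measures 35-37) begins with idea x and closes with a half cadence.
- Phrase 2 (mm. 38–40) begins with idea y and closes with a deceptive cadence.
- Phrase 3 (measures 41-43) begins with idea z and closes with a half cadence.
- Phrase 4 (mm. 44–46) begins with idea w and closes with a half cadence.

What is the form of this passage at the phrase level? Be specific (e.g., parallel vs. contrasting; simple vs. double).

Phrase 4 ends with a half cadence, no stronger than phrase 2's deceptive cadence, so the four phrases do not form a double period; nor do phrases 3–4 duplicate 1–2, so it is not a repeated period. With no phrase reaching a conclusive cadence, the passage is a phrase group.

phrase group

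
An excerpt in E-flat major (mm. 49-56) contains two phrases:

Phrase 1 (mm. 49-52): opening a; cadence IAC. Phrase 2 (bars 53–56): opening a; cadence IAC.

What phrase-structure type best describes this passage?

Both phrases have the same opening (a) and the same cadence (imperfect authentic cadence): the second is a restatement, not a consequent, so this is a repeated phrase rather than a period.

repeated phrase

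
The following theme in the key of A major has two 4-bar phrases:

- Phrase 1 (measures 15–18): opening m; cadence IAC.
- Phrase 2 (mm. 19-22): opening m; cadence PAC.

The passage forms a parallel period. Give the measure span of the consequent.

The phrase ending with the weaker cadence (imperfect authentic cadence) is the antecedent; the one ending more conclusively (perfect authentic cadence) is the consequent. The consequent is measures 19–22.

measures 19–22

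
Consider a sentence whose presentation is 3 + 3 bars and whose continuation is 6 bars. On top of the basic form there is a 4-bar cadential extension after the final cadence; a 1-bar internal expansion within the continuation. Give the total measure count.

Basic sentence: 3 + 3 + 6 = 12 bars.
12 (basic form) + 4 (cadential extension) + 1 (internal expansion) = 17.

17 measures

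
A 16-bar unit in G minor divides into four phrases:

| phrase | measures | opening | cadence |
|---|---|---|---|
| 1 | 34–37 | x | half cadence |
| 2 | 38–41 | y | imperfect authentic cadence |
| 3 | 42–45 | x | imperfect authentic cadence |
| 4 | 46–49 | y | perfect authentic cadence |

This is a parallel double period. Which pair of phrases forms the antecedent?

phrases 1 and 2

In a double period the first pair of phrases (ending imperfect authentic cadence) is the large antecedent and the second pair (ending perfect authentic cadence) is the large consequent; the antecedent is phrases 1 and 2.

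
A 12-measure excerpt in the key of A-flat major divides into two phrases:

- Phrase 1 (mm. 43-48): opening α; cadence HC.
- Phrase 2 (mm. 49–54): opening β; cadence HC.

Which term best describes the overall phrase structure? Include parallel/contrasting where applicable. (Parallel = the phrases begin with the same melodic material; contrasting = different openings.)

phrase group

The second phrase closes with a half cadence, which is not stronger than the first phrase's half cadence; without a weak→strong cadential pair there is no antecedent–consequent relationship, so this is a phrase group rather than a period.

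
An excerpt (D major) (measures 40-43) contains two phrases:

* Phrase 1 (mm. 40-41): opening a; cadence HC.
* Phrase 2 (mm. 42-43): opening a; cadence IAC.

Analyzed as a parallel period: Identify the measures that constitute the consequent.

The antecedent is the phrase ending with the weaker cadence (half cadence, phrase 1) and the consequent the one ending more conclusively (imperfect authentic cadence, phrase 2); the consequent is bars 42-43.

measures 42–43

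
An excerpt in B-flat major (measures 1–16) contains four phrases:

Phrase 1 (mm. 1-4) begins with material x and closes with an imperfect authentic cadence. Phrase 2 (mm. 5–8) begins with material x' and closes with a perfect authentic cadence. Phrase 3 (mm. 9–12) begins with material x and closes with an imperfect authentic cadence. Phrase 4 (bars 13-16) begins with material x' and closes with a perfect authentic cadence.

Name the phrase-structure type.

The cadence pattern IAC–PAC–IAC–PAC is weak–strong twice, and phrases 3–4 restate phrases 1–2: a period heard twice, not a double period (which would end weakly at phrase 2).

repeated period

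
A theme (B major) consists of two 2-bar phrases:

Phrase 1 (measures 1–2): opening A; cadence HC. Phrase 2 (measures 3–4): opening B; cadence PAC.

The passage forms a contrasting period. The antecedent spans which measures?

measures 1–2

The antecedent is the phrase ending with the weaker cadence (half cadence, phrase 1) and the consequent the one ending more conclusively (perfect authentic cadence, phrase 2); the antecedent is bars 1-2.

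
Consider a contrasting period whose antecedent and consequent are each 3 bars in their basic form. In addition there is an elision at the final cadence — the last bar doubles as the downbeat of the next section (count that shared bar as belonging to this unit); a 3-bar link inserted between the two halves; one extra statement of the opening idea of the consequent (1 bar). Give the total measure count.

10 measures

Basic contrasting period: 3 + 3 = 6 bars.
6 (basic form) + 3 (link) + 1 (extra statement) = 10.
The elision shares a bar with the next section but does not change this unit's count.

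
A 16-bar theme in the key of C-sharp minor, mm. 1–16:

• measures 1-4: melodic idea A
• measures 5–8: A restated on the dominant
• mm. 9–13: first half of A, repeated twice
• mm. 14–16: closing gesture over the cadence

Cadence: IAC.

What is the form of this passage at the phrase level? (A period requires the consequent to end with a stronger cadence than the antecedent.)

Basic idea (measures 1-4) + its repetition (bars 5–8) form the presentation; fragmentation and cadence (measures 9-16) form the continuation — the 16-bar whole is a sentence.

sentence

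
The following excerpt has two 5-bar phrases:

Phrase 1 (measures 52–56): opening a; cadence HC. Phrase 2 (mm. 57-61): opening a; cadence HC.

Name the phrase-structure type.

repeated phrase

Both phrases have the same opening (a) and the same cadence (half cadence): the second is a restatement, not a consequent, so this is a repeated phrase rather than a period.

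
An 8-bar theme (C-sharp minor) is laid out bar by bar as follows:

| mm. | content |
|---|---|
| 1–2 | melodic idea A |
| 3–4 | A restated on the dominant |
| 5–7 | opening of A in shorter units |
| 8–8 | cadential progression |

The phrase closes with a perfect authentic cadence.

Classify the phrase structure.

sentence

Basic idea (measures 1-2) + its repetition (bars 3-4) form the presentation; fragmentation and cadence (mm. 5–8) form the continuation — the 8-bar whole is a sentence.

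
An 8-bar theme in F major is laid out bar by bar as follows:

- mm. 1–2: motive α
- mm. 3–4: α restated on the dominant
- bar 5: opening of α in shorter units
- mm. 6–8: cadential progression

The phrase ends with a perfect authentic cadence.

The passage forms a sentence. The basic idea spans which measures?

measures 1–2

The presentation of a sentence is the basic idea (mm. 1-2) plus its repetition (mm. 3-4); the basic idea is therefore measures 1–2.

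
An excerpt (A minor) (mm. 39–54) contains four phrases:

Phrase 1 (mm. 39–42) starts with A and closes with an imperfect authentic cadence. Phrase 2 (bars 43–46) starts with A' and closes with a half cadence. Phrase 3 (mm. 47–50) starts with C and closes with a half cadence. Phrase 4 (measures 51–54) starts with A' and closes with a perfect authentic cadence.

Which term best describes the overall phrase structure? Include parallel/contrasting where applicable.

Four phrases in two halves: the first half (mm. 39-46) ends with a half cadence, the second (mm. 47–54) with a perfect authentic cadence — a large antecedent–consequent pair, i.e. a double period.
Phrase 3 begins with different material from phrase 1, making it contrasting.

contrasting double period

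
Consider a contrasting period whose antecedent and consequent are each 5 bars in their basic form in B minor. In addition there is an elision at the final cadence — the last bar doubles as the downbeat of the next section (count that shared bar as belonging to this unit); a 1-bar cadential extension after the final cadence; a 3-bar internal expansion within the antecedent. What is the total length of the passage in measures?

14 measures

Basic contrasting period: 5 + 5 = 10 bars.
10 (basic form) + 1 (cadential extension) + 3 (internal expansion) = 14.
The elision shares a bar with the next section but does not change this unit's count.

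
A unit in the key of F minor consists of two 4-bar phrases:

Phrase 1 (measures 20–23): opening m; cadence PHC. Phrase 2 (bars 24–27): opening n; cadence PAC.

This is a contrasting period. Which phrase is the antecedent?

phrase 1

The phrase ending with the weaker cadence (Phrygian half cadence) is the antecedent; the one ending more conclusively (perfect authentic cadence) is the consequent. The antecedent is phrase 1.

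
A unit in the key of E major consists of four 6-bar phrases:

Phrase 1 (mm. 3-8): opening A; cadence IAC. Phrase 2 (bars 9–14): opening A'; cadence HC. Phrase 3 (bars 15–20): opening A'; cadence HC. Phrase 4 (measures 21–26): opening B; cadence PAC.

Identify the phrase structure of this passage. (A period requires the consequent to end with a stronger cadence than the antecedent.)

Four phrases in two halves: the first half (bars 3–14) ends with a half cadence, the second (mm. 15-26) with a perfect authentic cadence — a large antecedent–consequent pair, i.e. a double period.
Phrase 3 begins with the same material as phrase 1, making it parallel.

parallel double period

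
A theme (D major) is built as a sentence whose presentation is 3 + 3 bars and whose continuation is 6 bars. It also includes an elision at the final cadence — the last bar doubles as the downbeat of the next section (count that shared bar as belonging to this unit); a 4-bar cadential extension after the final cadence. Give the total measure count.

Basic sentence: 3 + 3 + 6 = 12 bars.
12 (basic form) + 4 (cadential extension) = 16.
The elision shares a bar with the next section but does not change this unit's count.

16 measures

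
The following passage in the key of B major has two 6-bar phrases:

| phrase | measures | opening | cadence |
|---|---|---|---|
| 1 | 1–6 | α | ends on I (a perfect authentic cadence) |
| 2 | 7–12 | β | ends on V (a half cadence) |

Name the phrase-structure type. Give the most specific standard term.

phrase group

The second phrase closes with a half cadence, which is not stronger than the first phrase's perfect authentic cadence; without a weak→strong cadential pair there is no antecedent–consequent relationship, so this is a phrase group rather than a period.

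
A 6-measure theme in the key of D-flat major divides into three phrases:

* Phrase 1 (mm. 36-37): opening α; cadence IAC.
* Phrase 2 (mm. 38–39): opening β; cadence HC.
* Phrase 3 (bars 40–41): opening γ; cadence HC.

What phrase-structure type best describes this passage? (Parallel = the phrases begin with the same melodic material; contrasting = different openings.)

phrase group

The final phrase closes with a half cadence, which is not stronger than the preceding half cadence; the 3 phrases lack an overall antecedent–consequent design and so form a phrase group.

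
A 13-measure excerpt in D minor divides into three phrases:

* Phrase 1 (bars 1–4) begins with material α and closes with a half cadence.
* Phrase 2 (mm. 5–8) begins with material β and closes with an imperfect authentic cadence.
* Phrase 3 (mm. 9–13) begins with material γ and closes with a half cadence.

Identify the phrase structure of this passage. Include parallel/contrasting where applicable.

The final phrase closes with a half cadence, which is not stronger than the preceding imperfect authentic cadence; the 3 phrases lack an overall antecedent–consequent design and so form a phrase group.

phrase group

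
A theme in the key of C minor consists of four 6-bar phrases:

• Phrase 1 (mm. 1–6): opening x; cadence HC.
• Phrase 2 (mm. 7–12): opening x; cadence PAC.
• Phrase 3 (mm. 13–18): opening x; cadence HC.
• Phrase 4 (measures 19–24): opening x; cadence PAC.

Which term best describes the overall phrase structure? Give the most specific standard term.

The cadence pattern HC–PAC–HC–PAC is weak–strong twice, and phrases 3–4 restate phrases 1–2: a period heard twice, not a double period (which would end weakly at phrase 2).

repeated period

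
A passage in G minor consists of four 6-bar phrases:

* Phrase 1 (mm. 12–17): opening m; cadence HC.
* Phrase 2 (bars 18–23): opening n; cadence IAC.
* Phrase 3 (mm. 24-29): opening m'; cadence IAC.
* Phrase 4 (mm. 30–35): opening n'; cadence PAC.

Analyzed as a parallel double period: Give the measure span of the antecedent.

In a double period the four phrases pair into a large antecedent (phrases 1–2, ending imperfect authentic cadence) and a large consequent (phrases 3–4, ending perfect authentic cadence). The antecedent spans measures 12–23.

measures 12–23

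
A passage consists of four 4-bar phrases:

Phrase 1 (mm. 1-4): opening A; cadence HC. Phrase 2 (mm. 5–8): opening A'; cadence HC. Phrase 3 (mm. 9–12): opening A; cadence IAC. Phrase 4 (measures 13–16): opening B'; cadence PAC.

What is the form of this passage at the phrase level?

Four phrases in two halves: the first half (measures 1–8) ends with a half cadence, the second (mm. 9–16) with a perfect authentic cadence — a large antecedent–consequent pair, i.e. a double period.
Phrase 3 begins with the same material as phrase 1, making it parallel.

parallel double period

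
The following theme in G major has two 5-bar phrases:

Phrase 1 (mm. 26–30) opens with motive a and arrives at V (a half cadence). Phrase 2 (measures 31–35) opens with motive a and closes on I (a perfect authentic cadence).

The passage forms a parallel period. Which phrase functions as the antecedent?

phrase 1

The phrase ending with the weaker cadence (half cadence) is the antecedent; the one ending more conclusively (perfect authentic cadence) is the consequent. The antecedent is phrase 1.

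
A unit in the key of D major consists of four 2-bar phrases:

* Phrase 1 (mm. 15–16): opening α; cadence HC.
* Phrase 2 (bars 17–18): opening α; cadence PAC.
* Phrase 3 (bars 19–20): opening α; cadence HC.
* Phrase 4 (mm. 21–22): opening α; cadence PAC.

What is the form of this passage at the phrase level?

The cadence pattern HC–PAC–HC–PAC is weak–strong twice, and phrases 3–4 restate phrases 1–2: a period heard twice, not a double period (which would end weakly at phrase 2).

repeated period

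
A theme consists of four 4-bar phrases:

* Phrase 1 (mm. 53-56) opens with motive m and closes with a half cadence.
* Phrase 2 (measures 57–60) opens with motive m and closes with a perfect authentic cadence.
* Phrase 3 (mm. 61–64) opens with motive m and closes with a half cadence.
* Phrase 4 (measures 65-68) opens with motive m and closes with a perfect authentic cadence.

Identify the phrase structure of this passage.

The cadence pattern HC–PAC–HC–PAC is weak–strong twice, and phrases 3–4 restate phrases 1–2: a period heard twice, not a double period (which would end weakly at phrase 2).

repeated period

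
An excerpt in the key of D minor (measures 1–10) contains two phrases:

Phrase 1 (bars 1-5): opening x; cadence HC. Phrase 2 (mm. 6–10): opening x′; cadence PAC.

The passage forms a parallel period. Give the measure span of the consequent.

The phrase ending with the weaker cadence (half cadence) is the antecedent; the one ending more conclusively (perfect authentic cadence) is the consequent. The consequent is measures 6–10.

measures 6–10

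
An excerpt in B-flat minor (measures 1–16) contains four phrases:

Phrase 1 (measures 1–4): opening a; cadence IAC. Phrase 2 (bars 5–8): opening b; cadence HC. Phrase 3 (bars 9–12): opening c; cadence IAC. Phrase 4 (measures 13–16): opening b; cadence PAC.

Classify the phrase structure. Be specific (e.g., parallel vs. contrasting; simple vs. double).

contrasting double period

Four phrases in two halves: the first half (mm. 1-8) ends with a half cadence, the second (mm. 9-16) with a perfect authentic cadence — a large antecedent–consequent pair, i.e. a double period.
Phrase 3 begins with different material from phrase 1, making it contrasting.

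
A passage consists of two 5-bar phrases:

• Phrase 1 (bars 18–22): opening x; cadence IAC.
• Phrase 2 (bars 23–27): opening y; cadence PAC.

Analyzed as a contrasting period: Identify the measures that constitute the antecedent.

The antecedent is the phrase ending with the weaker cadence (imperfect authentic cadence, phrase 1) and the consequent the one ending more conclusively (perfect authentic cadence, phrase 2); the antecedent is mm. 18–22.

measures 18–22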